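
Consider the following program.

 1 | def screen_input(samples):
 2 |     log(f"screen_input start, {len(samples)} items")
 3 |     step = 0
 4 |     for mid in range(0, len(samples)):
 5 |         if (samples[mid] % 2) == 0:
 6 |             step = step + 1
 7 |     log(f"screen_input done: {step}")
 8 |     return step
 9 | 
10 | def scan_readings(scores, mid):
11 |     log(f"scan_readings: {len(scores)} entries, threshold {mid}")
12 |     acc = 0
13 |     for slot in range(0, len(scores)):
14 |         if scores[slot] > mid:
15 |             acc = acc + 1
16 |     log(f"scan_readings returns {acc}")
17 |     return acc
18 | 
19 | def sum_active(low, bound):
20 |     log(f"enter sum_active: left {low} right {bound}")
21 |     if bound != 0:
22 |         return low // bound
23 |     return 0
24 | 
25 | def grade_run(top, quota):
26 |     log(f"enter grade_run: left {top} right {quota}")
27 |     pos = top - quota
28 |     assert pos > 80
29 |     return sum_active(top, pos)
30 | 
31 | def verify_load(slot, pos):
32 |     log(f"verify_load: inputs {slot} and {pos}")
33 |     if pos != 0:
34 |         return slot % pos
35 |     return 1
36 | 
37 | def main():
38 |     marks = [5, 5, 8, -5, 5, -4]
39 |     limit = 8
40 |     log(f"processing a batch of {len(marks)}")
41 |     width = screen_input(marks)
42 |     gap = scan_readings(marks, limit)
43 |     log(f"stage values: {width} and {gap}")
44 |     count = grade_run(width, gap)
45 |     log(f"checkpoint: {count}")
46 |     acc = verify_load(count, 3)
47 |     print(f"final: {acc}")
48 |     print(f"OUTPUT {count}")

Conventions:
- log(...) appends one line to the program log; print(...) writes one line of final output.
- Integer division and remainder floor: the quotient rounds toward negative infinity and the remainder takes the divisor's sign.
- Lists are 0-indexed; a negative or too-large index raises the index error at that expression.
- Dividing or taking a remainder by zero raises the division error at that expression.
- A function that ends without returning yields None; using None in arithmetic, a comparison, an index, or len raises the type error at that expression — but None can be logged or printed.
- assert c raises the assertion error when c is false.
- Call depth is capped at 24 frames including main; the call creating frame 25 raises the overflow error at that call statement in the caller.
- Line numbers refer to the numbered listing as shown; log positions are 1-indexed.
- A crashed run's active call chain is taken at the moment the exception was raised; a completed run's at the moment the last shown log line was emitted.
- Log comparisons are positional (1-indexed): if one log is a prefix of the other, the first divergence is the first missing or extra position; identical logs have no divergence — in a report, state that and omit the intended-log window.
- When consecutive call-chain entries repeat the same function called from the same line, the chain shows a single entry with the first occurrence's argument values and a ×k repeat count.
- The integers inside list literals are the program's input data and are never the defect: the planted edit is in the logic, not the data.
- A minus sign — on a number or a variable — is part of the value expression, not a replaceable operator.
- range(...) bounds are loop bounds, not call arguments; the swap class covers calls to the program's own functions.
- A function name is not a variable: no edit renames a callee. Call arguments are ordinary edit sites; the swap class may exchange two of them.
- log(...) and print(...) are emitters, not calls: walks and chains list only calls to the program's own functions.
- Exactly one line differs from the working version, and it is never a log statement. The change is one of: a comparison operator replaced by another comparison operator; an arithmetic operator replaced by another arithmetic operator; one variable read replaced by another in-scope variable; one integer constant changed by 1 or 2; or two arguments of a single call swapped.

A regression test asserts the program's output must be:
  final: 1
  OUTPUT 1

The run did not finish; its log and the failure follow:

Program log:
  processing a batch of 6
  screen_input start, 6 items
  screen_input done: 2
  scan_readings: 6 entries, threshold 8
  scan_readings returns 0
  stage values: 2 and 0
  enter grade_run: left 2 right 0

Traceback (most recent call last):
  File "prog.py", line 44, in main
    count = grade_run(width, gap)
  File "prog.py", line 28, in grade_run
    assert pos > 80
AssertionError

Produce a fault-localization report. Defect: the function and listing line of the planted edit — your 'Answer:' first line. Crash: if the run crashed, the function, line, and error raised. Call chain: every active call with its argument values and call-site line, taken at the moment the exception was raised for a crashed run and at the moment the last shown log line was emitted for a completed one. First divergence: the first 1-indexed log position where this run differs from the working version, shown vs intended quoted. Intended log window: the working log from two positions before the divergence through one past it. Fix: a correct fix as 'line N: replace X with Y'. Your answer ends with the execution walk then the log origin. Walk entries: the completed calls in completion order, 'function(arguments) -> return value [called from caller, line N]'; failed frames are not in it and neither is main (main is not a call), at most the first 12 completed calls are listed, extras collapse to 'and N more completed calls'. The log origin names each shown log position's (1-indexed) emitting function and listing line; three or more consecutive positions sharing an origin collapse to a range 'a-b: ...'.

Answer: the defect is in grade_run at line 28.
Core observation: After 7 matching log lines the faulty run goes silent, while the working version continues with 'enter sum_active: left 2 right 2'.
Crash: grade_run, line 28, AssertionError.
Call chain: main -> grade_run(2, 0) (called at line 44).
First divergence: position 8 (shown log ended at 7 lines; the working version continues: 'enter sum_active: left 2 right 2').
Intended log window:
  6: stage values: 2 and 0
  7: enter grade_run: left 2 right 0
  8: enter sum_active: left 2 right 2
  9: checkpoint: 1
Execution walk:
  screen_input([5, 5, 8, -5, 5, -4]) -> 2  [called from main, line 41]
  scan_readings([5, 5, 8, -5, 5, -4], 8) -> 0  [called from main, line 42]
Log origins:
  1: logged in main at line 40
  2: logged in screen_input at line 2
  3: logged in screen_input at line 7
  4: logged in scan_readings at line 11
  5: logged in scan_readings at line 16
  6: logged in main at line 43
  7: logged in grade_run at line 26
A correct fix: line 28: replace `>` with `<=`.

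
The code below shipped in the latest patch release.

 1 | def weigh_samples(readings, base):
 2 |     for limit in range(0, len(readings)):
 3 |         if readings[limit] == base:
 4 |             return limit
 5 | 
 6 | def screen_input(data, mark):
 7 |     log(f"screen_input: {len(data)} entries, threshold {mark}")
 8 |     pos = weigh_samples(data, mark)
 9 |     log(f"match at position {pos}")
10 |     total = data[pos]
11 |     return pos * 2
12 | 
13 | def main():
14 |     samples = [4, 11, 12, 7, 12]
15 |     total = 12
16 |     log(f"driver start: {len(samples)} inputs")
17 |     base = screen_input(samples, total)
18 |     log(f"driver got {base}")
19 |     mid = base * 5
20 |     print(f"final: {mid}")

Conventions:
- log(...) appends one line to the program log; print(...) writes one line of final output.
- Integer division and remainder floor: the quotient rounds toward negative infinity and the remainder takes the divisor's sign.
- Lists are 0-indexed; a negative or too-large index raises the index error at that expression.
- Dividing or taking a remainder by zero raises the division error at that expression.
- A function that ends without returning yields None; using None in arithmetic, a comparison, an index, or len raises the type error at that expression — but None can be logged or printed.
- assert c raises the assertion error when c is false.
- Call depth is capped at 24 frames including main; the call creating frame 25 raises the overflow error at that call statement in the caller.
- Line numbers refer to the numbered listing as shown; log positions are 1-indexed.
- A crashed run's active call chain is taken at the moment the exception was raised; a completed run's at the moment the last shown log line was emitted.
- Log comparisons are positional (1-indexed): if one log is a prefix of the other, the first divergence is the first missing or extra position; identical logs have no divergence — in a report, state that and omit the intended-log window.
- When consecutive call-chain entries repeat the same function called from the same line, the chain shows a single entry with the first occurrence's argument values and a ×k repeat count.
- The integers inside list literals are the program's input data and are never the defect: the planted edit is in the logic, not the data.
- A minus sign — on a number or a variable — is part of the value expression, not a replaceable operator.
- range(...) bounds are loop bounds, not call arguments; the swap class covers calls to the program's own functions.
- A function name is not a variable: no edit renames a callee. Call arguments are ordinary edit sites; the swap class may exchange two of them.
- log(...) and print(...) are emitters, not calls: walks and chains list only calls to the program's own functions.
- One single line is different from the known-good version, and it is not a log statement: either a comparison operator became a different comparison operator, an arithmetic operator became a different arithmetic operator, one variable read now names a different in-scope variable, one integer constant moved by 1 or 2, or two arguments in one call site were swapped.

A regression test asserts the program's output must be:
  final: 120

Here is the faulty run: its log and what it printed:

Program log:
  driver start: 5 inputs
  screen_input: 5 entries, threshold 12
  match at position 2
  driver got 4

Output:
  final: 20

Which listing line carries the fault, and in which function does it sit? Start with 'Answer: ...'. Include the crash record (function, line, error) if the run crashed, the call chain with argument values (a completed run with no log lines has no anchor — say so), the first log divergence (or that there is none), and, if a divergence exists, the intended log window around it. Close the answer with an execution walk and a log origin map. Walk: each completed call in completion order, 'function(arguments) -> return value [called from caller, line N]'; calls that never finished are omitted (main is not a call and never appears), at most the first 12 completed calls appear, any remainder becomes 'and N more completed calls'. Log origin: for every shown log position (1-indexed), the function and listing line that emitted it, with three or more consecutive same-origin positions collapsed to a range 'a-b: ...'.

Answer: the defect is in screen_input at line 11.
Key observation: At log position 4 the runs split — shown 'driver got 4', but the working version logs 'driver got 24'.
Call chain: main.
First divergence: position 4 — the shown line 'driver got 4' should read 'driver got 24'.
Intended log window:
  2: screen_input: 5 entries, threshold 12
  3: match at position 2
  4: driver got 24
Execution walk:
  weigh_samples([4, 11, 12, 7, 12], 12) -> 2  [called from screen_input, line 8]
  screen_input([4, 11, 12, 7, 12], 12) -> 4  [called from main, line 17]
Log origins:
  1: logged in main at line 16
  2: logged in screen_input at line 7
  3: logged in screen_input at line 9
  4: logged in main at line 18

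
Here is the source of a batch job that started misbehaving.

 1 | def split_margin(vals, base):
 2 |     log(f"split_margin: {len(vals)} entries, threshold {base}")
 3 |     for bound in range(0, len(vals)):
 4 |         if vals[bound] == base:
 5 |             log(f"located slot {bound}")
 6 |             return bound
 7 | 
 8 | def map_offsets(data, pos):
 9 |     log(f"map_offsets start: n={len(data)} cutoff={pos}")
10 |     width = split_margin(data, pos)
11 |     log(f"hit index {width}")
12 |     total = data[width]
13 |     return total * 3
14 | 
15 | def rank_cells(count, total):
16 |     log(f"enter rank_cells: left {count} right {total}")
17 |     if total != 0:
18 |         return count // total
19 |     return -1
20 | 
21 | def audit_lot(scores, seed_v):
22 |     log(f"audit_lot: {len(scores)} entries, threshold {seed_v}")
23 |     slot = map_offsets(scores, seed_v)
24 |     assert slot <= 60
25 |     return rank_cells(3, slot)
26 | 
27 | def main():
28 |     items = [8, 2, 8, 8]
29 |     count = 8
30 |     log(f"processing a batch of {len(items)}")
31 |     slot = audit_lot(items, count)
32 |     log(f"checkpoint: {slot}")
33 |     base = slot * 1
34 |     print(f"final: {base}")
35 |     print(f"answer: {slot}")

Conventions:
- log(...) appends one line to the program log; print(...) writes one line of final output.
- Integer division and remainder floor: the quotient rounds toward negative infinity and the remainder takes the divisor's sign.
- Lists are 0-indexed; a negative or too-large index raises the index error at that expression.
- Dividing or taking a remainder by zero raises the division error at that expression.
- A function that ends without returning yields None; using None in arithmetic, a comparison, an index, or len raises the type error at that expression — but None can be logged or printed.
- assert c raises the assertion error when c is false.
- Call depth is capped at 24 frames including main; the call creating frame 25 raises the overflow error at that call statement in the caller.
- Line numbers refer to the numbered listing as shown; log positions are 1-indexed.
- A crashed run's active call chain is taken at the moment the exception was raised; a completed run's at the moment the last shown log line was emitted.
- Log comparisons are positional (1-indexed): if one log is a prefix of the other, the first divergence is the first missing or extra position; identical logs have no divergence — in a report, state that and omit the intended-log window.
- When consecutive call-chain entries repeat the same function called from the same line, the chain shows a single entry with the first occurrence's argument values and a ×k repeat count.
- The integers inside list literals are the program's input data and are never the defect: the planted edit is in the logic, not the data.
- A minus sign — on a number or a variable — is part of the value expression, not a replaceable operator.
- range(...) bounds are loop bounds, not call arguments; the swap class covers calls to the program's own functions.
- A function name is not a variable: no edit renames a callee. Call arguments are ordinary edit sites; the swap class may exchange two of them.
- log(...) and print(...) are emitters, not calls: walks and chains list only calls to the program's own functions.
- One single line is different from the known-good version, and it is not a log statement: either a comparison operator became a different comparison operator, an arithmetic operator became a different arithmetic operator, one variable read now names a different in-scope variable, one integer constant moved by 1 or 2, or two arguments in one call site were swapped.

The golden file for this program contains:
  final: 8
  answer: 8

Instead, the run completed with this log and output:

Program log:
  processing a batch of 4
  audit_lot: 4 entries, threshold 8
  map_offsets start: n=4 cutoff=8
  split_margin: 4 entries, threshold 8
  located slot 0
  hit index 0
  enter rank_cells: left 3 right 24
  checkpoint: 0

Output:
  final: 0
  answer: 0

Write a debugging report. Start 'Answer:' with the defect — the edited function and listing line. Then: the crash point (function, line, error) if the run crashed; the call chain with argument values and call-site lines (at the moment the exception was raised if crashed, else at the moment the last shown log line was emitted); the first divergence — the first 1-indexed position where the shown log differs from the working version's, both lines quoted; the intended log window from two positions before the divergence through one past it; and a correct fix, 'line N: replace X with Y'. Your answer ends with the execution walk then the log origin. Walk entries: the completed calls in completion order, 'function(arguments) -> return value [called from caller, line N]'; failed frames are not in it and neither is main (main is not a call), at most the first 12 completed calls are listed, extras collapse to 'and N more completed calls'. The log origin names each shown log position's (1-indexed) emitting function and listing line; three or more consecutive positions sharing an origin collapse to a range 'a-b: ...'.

Answer: the defect is in audit_lot at line 25.
The tell: Log line 7 is where behavior first shows: 'enter rank_cells: left 3 right 24' appears instead of 'enter rank_cells: left 24 right 3'.
Call chain: main.
First divergence: position 7 — shown 'enter rank_cells: left 3 right 24', intended 'enter rank_cells: left 24 right 3'.
Intended log window:
  5: located slot 0
  6: hit index 0
  7: enter rank_cells: left 24 right 3
  8: checkpoint: 8
Execution walk:
  split_margin([8, 2, 8, 8], 8) -> 0  [called from map_offsets, line 10]
  map_offsets([8, 2, 8, 8], 8) -> 24  [called from audit_lot, line 23]
  rank_cells(3, 24) -> 0  [called from audit_lot, line 25]
  audit_lot([8, 2, 8, 8], 8) -> 0  [called from main, line 31]
Log line origins:
  1: from main, line 30
  2: from audit_lot, line 22
  3: from map_offsets, line 9
  4: from split_margin, line 2
  5: from split_margin, line 5
  6: from map_offsets, line 11
  7: from rank_cells, line 16
  8: from main, line 32
A correct fix: line 25: replace `rank_cells(3, slot)` with `rank_cells(slot, 3)`.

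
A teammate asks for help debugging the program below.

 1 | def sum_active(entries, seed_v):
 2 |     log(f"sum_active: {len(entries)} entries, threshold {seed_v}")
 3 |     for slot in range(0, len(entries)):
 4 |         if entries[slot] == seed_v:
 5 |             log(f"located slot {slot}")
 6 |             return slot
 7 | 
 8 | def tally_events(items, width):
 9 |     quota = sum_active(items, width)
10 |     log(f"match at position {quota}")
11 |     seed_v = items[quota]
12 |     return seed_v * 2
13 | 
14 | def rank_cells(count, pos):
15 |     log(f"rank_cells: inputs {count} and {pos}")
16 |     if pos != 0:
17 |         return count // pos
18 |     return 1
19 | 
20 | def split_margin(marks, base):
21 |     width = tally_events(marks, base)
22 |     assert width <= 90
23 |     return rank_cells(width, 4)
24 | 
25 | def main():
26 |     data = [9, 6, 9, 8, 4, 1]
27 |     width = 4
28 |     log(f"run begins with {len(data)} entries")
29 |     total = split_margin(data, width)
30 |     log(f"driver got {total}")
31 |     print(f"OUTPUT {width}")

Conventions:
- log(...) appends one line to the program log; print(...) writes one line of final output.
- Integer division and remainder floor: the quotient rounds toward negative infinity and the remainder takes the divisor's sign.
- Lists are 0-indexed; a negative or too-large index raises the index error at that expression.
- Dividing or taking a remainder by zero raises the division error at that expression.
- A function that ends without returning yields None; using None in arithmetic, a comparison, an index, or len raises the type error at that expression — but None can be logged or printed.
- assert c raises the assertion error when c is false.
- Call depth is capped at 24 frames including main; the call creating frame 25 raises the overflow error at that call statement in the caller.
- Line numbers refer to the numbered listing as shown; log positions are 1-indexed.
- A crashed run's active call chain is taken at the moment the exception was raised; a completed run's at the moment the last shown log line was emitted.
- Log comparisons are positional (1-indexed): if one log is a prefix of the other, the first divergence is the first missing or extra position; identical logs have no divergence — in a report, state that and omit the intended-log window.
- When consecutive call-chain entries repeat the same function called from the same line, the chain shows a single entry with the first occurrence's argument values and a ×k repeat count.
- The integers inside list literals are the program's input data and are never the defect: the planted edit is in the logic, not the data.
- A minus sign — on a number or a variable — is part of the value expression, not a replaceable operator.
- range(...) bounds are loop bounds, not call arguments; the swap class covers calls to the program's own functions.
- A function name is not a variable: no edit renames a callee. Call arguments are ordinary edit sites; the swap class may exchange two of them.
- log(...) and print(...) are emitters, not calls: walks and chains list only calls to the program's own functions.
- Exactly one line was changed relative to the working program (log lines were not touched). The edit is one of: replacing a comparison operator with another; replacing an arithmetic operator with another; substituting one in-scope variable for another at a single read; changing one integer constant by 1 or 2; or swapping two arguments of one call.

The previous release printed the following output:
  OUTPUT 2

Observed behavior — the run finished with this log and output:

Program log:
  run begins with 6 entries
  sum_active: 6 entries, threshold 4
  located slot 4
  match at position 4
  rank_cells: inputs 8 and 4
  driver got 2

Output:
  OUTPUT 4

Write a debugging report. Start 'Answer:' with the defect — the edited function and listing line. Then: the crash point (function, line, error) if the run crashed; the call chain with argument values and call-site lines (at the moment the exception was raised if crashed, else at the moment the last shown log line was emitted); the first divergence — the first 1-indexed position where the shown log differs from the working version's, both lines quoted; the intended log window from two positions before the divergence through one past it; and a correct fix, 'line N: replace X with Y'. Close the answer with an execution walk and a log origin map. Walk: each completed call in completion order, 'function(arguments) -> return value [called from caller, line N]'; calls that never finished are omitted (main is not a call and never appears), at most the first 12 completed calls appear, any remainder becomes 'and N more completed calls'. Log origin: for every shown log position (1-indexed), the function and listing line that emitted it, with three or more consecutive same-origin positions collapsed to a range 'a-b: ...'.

Answer: the defect is in main at line 31.
Key fact: The two runs log identically and part ways only at the printed values.
Call chain: main.
First divergence: there is none — every log position agrees.
Execution walk:
  sum_active([9, 6, 9, 8, 4, 1], 4) -> 4  [called from tally_events, line 9]
  tally_events([9, 6, 9, 8, 4, 1], 4) -> 8  [called from split_margin, line 21]
  rank_cells(8, 4) -> 2  [called from split_margin, line 23]
  split_margin([9, 6, 9, 8, 4, 1], 4) -> 2  [called from main, line 29]
Log line origins:
  1: from main, line 28
  2: from sum_active, line 2
  3: from sum_active, line 5
  4: from tally_events, line 10
  5: from rank_cells, line 15
  6: from main, line 30
A correct fix: line 31: replace `width` with `total`.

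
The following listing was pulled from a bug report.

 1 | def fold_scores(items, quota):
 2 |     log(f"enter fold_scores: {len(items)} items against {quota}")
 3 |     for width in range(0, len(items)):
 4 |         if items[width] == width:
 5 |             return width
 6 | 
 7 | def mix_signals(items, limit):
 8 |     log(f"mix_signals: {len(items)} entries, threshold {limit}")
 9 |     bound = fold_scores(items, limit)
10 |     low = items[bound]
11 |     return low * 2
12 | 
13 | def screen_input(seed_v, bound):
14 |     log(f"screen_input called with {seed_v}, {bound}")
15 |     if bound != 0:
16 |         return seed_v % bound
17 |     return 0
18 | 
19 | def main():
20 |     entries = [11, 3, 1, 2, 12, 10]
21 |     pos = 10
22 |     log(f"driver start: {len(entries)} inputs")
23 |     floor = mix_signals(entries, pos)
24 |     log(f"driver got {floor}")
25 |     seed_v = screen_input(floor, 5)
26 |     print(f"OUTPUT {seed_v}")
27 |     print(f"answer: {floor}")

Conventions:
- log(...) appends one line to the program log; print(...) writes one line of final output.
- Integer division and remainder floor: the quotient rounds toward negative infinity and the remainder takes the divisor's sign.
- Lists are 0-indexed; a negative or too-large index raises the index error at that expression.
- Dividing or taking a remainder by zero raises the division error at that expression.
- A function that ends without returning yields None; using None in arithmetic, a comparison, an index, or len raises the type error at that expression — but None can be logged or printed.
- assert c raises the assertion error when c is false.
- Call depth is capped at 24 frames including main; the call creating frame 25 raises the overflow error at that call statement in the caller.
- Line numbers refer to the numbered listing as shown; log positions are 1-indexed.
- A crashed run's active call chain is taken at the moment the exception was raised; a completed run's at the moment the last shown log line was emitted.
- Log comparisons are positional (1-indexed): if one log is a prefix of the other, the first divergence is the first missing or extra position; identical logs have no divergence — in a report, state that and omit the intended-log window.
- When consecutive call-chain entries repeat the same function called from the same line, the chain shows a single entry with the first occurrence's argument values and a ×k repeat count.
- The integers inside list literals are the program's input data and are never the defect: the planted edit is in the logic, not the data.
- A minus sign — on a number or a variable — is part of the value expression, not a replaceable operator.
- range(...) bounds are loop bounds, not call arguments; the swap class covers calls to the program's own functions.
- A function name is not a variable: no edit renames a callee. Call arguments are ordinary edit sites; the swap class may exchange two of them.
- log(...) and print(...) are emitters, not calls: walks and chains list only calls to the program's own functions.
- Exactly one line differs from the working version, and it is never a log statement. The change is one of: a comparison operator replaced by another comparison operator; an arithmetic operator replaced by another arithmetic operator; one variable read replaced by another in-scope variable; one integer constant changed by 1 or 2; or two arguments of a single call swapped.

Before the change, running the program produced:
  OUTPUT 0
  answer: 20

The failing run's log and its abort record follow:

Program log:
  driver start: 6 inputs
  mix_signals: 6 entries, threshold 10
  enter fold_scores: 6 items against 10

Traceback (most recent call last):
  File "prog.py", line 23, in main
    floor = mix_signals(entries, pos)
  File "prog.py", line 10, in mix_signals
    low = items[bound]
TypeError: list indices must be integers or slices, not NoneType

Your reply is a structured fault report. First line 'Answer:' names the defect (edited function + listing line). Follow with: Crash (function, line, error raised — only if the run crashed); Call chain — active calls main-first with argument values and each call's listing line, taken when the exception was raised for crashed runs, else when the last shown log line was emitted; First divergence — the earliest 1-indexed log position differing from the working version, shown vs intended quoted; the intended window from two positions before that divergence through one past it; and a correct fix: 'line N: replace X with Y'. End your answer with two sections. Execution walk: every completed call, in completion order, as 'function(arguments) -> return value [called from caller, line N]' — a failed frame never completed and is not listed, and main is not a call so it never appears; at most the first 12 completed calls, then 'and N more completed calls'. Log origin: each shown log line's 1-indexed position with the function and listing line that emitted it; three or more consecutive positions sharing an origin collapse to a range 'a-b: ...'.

Answer: the defect is in fold_scores at line 4.
Core observation: The shown log is a 3-line prefix of the intended one, whose next entry is 'driver got 20'.
Crash: mix_signals, line 10, TypeError.
Call chain: main -> mix_signals([11, 3, 1, 2, 12, 10], 10) (called at line 23).
First divergence: position 4 — after 3 matching lines the faulty run goes silent; intended next line 'driver got 20'.
Intended log window:
  2: mix_signals: 6 entries, threshold 10
  3: enter fold_scores: 6 items against 10
  4: driver got 20
  5: screen_input called with 20, 5
Execution walk:
  fold_scores([11, 3, 1, 2, 12, 10], 10) -> None  [called from mix_signals, line 9]
Origin of each log line:
  1 — main, line 22
  2 — mix_signals, line 8
  3 — fold_scores, line 2
A correct fix: line 4: replace `items[width] == width` with `items[width] == quota`.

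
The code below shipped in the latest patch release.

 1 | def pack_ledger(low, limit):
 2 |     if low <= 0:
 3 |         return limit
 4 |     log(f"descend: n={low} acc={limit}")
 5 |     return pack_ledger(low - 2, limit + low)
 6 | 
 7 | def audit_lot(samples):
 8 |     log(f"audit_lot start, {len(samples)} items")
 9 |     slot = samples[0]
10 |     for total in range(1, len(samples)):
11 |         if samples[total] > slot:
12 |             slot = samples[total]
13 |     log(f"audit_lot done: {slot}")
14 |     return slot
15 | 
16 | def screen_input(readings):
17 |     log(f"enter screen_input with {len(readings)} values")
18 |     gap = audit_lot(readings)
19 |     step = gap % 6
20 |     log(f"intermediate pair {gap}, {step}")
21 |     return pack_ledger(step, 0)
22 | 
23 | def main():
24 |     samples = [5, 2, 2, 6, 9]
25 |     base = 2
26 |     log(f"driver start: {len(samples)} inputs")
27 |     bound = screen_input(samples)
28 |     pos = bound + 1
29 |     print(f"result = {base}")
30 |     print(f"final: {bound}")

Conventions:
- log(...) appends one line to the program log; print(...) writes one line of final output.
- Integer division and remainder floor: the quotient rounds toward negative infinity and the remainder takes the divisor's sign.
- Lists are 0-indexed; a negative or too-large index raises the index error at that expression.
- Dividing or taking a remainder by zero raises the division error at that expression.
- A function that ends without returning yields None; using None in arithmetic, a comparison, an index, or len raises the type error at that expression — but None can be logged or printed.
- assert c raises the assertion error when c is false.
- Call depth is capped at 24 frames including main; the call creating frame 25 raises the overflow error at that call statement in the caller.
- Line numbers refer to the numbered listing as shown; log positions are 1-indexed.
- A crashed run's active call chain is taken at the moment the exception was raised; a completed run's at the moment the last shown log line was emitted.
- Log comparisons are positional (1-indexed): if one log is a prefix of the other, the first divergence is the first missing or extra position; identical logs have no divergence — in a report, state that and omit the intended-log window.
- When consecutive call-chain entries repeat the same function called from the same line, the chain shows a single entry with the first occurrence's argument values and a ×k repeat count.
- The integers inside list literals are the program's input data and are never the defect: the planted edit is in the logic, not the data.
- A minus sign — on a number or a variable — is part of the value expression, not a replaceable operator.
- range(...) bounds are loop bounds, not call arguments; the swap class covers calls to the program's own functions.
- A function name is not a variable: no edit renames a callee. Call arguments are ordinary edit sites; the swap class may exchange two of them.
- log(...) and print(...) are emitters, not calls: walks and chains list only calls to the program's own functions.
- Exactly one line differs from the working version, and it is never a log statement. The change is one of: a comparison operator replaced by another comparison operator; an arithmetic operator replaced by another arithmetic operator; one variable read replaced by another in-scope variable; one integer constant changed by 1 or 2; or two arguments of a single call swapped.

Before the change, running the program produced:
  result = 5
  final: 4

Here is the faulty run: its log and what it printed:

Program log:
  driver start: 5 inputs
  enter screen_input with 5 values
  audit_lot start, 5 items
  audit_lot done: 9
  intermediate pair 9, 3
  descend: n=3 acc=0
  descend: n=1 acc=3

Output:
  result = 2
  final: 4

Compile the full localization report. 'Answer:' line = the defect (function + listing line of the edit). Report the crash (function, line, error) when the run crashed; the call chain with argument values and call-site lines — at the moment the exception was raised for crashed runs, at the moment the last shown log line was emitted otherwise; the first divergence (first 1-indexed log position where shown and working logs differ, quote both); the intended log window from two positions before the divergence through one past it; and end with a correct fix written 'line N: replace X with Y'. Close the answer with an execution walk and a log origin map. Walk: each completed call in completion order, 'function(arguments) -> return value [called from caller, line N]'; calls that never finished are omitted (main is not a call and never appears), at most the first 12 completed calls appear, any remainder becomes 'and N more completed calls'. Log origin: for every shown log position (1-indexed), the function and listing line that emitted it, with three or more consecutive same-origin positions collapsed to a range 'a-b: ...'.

Answer: the defect is in main at line 29.
The tell: No log line changed; the fault shows up purely in the output.
Call chain: main -> screen_input([5, 2, 2, 6, 9]) (called at line 27) -> pack_ledger(3, 0) (called at line 21) -> pack_ledger(1, 3) (called at line 5).
First divergence: none; the two logs match at every position.
Execution walk:
  audit_lot([5, 2, 2, 6, 9]) -> 9  [called from screen_input, line 18]
  pack_ledger(-1, 4) -> 4  [called from pack_ledger, line 5]
  pack_ledger(1, 3) -> 4  [called from pack_ledger, line 5]
  pack_ledger(3, 0) -> 4  [called from screen_input, line 21]
  screen_input([5, 2, 2, 6, 9]) -> 4  [called from main, line 27]
Log origins:
  1 — main, line 26
  2 — screen_input, line 17
  3 — audit_lot, line 8
  4 — audit_lot, line 13
  5 — screen_input, line 20
  6 — pack_ledger, line 4
  7 — pack_ledger, line 4
A correct fix: line 29: replace `base` with `pos`.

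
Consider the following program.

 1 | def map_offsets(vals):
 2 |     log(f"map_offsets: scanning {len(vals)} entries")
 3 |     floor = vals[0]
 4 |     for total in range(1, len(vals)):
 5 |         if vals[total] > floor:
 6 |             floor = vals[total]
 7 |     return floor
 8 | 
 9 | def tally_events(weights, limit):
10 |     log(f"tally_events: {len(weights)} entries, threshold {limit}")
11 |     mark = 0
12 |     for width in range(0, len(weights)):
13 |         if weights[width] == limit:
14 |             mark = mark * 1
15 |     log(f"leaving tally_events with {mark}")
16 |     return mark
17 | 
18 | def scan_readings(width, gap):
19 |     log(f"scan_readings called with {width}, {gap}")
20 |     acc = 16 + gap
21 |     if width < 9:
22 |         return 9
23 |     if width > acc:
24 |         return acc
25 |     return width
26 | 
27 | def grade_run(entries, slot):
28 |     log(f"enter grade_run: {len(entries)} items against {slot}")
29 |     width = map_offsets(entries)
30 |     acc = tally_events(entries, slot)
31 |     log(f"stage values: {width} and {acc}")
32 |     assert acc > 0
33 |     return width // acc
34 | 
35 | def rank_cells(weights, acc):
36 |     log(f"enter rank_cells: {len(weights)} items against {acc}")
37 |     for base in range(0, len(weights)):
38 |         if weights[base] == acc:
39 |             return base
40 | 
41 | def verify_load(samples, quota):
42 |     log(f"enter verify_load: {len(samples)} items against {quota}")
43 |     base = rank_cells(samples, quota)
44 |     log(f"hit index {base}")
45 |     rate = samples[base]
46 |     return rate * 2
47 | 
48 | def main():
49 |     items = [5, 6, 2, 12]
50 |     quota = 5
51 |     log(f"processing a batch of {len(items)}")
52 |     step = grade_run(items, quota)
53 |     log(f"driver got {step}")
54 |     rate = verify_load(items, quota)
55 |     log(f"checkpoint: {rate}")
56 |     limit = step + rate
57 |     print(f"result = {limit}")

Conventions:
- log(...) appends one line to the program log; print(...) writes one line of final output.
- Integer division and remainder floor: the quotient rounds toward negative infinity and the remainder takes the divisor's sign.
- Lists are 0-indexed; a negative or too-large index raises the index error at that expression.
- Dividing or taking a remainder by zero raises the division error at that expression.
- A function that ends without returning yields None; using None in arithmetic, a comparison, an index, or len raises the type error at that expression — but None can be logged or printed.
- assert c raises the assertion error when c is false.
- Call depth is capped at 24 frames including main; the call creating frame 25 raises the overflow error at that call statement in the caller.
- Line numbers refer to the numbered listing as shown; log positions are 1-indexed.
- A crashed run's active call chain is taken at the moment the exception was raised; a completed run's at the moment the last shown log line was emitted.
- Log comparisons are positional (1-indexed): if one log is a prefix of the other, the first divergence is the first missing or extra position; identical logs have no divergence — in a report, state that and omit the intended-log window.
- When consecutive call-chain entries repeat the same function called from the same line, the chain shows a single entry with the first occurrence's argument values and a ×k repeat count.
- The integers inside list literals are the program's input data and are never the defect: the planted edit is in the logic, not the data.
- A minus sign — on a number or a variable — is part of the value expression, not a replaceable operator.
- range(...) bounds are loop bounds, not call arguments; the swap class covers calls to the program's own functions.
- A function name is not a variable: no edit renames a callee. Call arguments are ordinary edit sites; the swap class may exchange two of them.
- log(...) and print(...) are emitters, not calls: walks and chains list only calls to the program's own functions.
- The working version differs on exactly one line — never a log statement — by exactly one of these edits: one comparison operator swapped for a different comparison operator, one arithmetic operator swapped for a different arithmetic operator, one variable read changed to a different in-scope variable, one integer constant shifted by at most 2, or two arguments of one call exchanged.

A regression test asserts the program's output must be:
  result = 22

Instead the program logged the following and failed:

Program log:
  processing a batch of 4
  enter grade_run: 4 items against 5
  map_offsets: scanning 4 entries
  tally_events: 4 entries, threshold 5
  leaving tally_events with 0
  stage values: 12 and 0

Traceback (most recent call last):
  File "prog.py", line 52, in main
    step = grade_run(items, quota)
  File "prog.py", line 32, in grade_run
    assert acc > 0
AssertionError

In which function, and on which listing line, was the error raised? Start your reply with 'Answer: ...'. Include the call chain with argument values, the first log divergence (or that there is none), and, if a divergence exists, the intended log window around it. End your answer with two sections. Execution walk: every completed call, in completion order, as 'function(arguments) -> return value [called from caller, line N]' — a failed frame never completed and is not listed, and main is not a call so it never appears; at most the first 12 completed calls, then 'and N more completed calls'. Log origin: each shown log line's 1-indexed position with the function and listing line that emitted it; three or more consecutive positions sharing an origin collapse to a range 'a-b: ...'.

Answer: the error was raised in grade_run, line 32.
Key observation: The log first diverges at position 5: the faulty run prints 'leaving tally_events with 0' where the working version prints 'leaving tally_events with 1'.
Call chain: main -> grade_run([5, 6, 2, 12], 5) (called at line 52).
First divergence: position 5 — the shown line 'leaving tally_events with 0' should read 'leaving tally_events with 1'.
Intended log window:
  3: map_offsets: scanning 4 entries
  4: tally_events: 4 entries, threshold 5
  5: leaving tally_events with 1
  6: stage values: 12 and 1
Execution walk:
  map_offsets([5, 6, 2, 12]) -> 12  [called from grade_run, line 29]
  tally_events([5, 6, 2, 12], 5) -> 0  [called from grade_run, line 30]
Log origin:
  1 — main, line 51
  2 — grade_run, line 28
  3 — map_offsets, line 2
  4 — tally_events, line 10
  5 — tally_events, line 15
  6 — grade_run, line 31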